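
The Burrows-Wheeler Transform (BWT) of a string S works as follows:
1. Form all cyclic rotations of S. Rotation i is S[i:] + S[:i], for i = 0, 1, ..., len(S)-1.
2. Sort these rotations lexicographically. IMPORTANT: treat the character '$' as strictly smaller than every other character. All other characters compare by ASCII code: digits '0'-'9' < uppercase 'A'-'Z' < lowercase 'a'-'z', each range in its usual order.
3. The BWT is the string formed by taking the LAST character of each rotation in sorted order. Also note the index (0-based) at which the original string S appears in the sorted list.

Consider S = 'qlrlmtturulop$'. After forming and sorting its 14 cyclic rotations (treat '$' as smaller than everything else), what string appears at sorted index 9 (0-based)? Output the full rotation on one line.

All 14 rotations (rotation i = S[i:]+S[:i]):
  rot[0] = qlrlmtturulop$
  rot[1] = lrlmtturulop$q
  rot[2] = rlmtturulop$ql
  rot[3] = lmtturulop$qlr
  rot[4] = mtturulop$qlrl
  rot[5] = tturulop$qlrlm
  rot[6] = turulop$qlrlmt
  rot[7] = urulop$qlrlmtt
  rot[8] = rulop$qlrlmttu
  rot[9] = ulop$qlrlmttur
  rot[10] = lop$qlrlmtturu
  rot[11] = op$qlrlmtturul
  rot[12] = p$qlrlmtturulo
  rot[13] = $qlrlmtturulop
Sorted (with $ < everything):
  sorted[0] = $qlrlmtturulop
  sorted[1] = lmtturulop$qlr
  sorted[2] = lop$qlrlmtturu
  sorted[3] = lrlmtturulop$q
  sorted[4] = mtturulop$qlrl
  sorted[5] = op$qlrlmtturul
  sorted[6] = p$qlrlmtturulo
  sorted[7] = qlrlmtturulop$
  sorted[8] = rlmtturulop$ql
  sorted[9] = rulop$qlrlmttu
  sorted[10] = tturulop$qlrlm
  sorted[11] = turulop$qlrlmt
  sorted[12] = ulop$qlrlmttur
  sorted[13] = urulop$qlrlmtt
sorted[9] = rulop$qlrlmttu

Answer: rulop$qlrlmttu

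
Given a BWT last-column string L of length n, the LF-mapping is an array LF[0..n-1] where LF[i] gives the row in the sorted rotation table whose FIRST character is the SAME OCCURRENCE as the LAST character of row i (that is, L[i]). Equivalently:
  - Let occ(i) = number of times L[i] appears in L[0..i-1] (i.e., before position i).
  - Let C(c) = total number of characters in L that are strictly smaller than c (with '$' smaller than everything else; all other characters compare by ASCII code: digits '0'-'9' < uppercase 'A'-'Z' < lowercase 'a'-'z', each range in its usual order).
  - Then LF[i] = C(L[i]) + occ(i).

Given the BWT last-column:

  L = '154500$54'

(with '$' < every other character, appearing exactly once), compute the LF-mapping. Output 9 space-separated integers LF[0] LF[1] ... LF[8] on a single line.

Char counts: '$':1, '0':2, '1':1, '4':2, '5':3
C (first-col start): C('$')=0, C('0')=1, C('1')=3, C('4')=4, C('5')=6
L[0]='1': occ=0, LF[0]=C('1')+0=3+0=3
L[1]='5': occ=0, LF[1]=C('5')+0=6+0=6
L[2]='4': occ=0, LF[2]=C('4')+0=4+0=4
L[3]='5': occ=1, LF[3]=C('5')+1=6+1=7
L[4]='0': occ=0, LF[4]=C('0')+0=1+0=1
L[5]='0': occ=1, LF[5]=C('0')+1=1+1=2
L[6]='$': occ=0, LF[6]=C('$')+0=0+0=0
L[7]='5': occ=2, LF[7]=C('5')+2=6+2=8
L[8]='4': occ=1, LF[8]=C('4')+1=4+1=5

Answer: 3 6 4 7 1 2 0 8 5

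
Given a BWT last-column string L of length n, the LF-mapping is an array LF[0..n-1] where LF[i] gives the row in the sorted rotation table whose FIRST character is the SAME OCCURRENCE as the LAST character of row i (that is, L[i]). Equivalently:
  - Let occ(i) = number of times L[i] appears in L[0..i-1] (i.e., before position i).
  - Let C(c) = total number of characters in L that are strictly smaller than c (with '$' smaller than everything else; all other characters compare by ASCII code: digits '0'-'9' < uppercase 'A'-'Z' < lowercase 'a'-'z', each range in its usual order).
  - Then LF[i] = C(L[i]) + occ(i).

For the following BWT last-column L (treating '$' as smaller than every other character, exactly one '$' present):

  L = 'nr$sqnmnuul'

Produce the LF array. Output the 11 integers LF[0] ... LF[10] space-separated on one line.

Answer: 3 7 0 8 6 4 2 5 9 10 1

Derivation:
Char counts: '$':1, 'l':1, 'm':1, 'n':3, 'q':1, 'r':1, 's':1, 'u':2
C (first-col start): C('$')=0, C('l')=1, C('m')=2, C('n')=3, C('q')=6, C('r')=7, C('s')=8, C('u')=9
L[0]='n': occ=0, LF[0]=C('n')+0=3+0=3
L[1]='r': occ=0, LF[1]=C('r')+0=7+0=7
L[2]='$': occ=0, LF[2]=C('$')+0=0+0=0
L[3]='s': occ=0, LF[3]=C('s')+0=8+0=8
L[4]='q': occ=0, LF[4]=C('q')+0=6+0=6
L[5]='n': occ=1, LF[5]=C('n')+1=3+1=4
L[6]='m': occ=0, LF[6]=C('m')+0=2+0=2
L[7]='n': occ=2, LF[7]=C('n')+2=3+2=5
L[8]='u': occ=0, LF[8]=C('u')+0=9+0=9
L[9]='u': occ=1, LF[9]=C('u')+1=9+1=10
L[10]='l': occ=0, LF[10]=C('l')+0=1+0=1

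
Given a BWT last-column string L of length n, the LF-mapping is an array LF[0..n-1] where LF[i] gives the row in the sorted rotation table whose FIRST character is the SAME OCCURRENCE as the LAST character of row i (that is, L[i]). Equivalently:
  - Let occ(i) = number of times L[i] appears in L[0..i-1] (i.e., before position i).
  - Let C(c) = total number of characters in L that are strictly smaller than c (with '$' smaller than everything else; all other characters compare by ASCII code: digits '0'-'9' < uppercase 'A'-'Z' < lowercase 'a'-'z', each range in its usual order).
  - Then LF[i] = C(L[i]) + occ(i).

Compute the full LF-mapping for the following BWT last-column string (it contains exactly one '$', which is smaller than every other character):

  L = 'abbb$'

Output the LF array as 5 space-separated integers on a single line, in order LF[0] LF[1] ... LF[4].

Char counts: '$':1, 'a':1, 'b':3
C (first-col start): C('$')=0, C('a')=1, C('b')=2
L[0]='a': occ=0, LF[0]=C('a')+0=1+0=1
L[1]='b': occ=0, LF[1]=C('b')+0=2+0=2
L[2]='b': occ=1, LF[2]=C('b')+1=2+1=3
L[3]='b': occ=2, LF[3]=C('b')+2=2+2=4
L[4]='$': occ=0, LF[4]=C('$')+0=0+0=0

Answer: 1 2 3 4 0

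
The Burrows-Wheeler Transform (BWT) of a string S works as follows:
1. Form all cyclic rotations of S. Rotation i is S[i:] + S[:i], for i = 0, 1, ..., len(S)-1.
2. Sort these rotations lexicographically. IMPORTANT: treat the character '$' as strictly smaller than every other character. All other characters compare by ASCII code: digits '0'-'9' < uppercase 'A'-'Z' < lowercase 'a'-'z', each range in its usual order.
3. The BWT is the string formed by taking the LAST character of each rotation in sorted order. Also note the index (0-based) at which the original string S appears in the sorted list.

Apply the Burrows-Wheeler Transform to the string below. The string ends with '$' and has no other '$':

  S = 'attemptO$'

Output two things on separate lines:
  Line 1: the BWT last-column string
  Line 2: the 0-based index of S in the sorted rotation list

Answer: Ot$tempta
2

Derivation:
All 9 rotations (rotation i = S[i:]+S[:i]):
  rot[0] = attemptO$
  rot[1] = ttemptO$a
  rot[2] = temptO$at
  rot[3] = emptO$att
  rot[4] = mptO$atte
  rot[5] = ptO$attem
  rot[6] = tO$attemp
  rot[7] = O$attempt
  rot[8] = $attemptO
Sorted (with $ < everything):
  sorted[0] = $attemptO  (last char: 'O')
  sorted[1] = O$attempt  (last char: 't')
  sorted[2] = attemptO$  (last char: '$')
  sorted[3] = emptO$att  (last char: 't')
  sorted[4] = mptO$atte  (last char: 'e')
  sorted[5] = ptO$attem  (last char: 'm')
  sorted[6] = tO$attemp  (last char: 'p')
  sorted[7] = temptO$at  (last char: 't')
  sorted[8] = ttemptO$a  (last char: 'a')
Last column: Ot$tempta
Original string S is at sorted index 2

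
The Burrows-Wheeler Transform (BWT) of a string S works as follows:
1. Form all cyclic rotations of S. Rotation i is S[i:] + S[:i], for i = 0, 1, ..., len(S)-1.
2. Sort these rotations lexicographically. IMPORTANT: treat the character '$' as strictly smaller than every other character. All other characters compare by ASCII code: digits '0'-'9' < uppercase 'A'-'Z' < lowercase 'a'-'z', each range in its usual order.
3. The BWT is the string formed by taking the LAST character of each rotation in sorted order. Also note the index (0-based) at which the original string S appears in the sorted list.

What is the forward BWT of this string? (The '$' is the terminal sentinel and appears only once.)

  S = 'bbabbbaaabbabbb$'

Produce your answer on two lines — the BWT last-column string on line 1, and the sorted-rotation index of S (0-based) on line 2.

All 16 rotations (rotation i = S[i:]+S[:i]):
  rot[0] = bbabbbaaabbabbb$
  rot[1] = babbbaaabbabbb$b
  rot[2] = abbbaaabbabbb$bb
  rot[3] = bbbaaabbabbb$bba
  rot[4] = bbaaabbabbb$bbab
  rot[5] = baaabbabbb$bbabb
  rot[6] = aaabbabbb$bbabbb
  rot[7] = aabbabbb$bbabbba
  rot[8] = abbabbb$bbabbbaa
  rot[9] = bbabbb$bbabbbaaa
  rot[10] = babbb$bbabbbaaab
  rot[11] = abbb$bbabbbaaabb
  rot[12] = bbb$bbabbbaaabba
  rot[13] = bb$bbabbbaaabbab
  rot[14] = b$bbabbbaaabbabb
  rot[15] = $bbabbbaaabbabbb
Sorted (with $ < everything):
  sorted[0] = $bbabbbaaabbabbb  (last char: 'b')
  sorted[1] = aaabbabbb$bbabbb  (last char: 'b')
  sorted[2] = aabbabbb$bbabbba  (last char: 'a')
  sorted[3] = abbabbb$bbabbbaa  (last char: 'a')
  sorted[4] = abbb$bbabbbaaabb  (last char: 'b')
  sorted[5] = abbbaaabbabbb$bb  (last char: 'b')
  sorted[6] = b$bbabbbaaabbabb  (last char: 'b')
  sorted[7] = baaabbabbb$bbabb  (last char: 'b')
  sorted[8] = babbb$bbabbbaaab  (last char: 'b')
  sorted[9] = babbbaaabbabbb$b  (last char: 'b')
  sorted[10] = bb$bbabbbaaabbab  (last char: 'b')
  sorted[11] = bbaaabbabbb$bbab  (last char: 'b')
  sorted[12] = bbabbb$bbabbbaaa  (last char: 'a')
  sorted[13] = bbabbbaaabbabbb$  (last char: '$')
  sorted[14] = bbb$bbabbbaaabba  (last char: 'a')
  sorted[15] = bbbaaabbabbb$bba  (last char: 'a')
Last column: bbaabbbbbbbba$aa
Original string S is at sorted index 13

Answer: bbaabbbbbbbba$aa
13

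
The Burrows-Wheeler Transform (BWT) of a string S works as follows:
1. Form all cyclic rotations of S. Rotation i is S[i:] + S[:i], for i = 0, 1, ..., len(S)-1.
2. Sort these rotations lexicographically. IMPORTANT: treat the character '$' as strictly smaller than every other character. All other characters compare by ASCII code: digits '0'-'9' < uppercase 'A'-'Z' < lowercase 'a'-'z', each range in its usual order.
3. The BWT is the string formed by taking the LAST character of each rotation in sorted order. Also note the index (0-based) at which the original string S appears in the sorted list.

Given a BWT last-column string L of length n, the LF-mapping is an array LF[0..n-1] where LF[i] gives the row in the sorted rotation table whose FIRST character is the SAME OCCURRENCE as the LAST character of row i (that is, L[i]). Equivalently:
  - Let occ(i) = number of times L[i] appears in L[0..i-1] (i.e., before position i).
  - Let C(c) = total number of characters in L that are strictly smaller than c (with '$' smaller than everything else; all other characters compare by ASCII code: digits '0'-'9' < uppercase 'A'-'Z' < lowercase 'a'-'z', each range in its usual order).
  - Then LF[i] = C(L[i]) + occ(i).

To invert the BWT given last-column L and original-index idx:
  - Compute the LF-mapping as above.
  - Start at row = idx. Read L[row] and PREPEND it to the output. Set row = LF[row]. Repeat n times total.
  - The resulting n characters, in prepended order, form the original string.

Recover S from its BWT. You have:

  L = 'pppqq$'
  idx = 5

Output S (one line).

LF mapping: 1 2 3 4 5 0
Walk LF starting at row 5, prepending L[row]:
  step 1: row=5, L[5]='$', prepend. Next row=LF[5]=0
  step 2: row=0, L[0]='p', prepend. Next row=LF[0]=1
  step 3: row=1, L[1]='p', prepend. Next row=LF[1]=2
  step 4: row=2, L[2]='p', prepend. Next row=LF[2]=3
  step 5: row=3, L[3]='q', prepend. Next row=LF[3]=4
  step 6: row=4, L[4]='q', prepend. Next row=LF[4]=5
Reversed output: qqppp$

Answer: qqppp$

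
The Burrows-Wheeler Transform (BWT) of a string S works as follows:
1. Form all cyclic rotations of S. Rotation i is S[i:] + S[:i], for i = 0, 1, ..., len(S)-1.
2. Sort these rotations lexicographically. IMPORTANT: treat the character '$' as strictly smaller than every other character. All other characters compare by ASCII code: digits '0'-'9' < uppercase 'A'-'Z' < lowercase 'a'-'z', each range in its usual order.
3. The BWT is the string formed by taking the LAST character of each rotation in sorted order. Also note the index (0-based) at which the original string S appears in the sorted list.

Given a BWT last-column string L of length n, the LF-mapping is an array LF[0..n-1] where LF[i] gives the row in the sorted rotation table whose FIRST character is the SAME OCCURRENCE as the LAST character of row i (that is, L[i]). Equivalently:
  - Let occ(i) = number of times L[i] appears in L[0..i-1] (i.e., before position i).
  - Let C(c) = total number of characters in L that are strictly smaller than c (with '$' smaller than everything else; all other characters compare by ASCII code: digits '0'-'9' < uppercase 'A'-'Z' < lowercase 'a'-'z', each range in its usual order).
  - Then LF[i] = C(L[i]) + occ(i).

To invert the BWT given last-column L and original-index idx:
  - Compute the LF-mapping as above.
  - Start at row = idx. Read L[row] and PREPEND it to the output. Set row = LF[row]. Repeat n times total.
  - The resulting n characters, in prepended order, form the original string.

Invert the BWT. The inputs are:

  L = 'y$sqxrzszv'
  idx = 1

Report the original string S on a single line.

LF mapping: 7 0 3 1 6 2 8 4 9 5
Walk LF starting at row 1, prepending L[row]:
  step 1: row=1, L[1]='$', prepend. Next row=LF[1]=0
  step 2: row=0, L[0]='y', prepend. Next row=LF[0]=7
  step 3: row=7, L[7]='s', prepend. Next row=LF[7]=4
  step 4: row=4, L[4]='x', prepend. Next row=LF[4]=6
  step 5: row=6, L[6]='z', prepend. Next row=LF[6]=8
  step 6: row=8, L[8]='z', prepend. Next row=LF[8]=9
  step 7: row=9, L[9]='v', prepend. Next row=LF[9]=5
  step 8: row=5, L[5]='r', prepend. Next row=LF[5]=2
  step 9: row=2, L[2]='s', prepend. Next row=LF[2]=3
  step 10: row=3, L[3]='q', prepend. Next row=LF[3]=1
Reversed output: qsrvzzxsy$

Answer: qsrvzzxsy$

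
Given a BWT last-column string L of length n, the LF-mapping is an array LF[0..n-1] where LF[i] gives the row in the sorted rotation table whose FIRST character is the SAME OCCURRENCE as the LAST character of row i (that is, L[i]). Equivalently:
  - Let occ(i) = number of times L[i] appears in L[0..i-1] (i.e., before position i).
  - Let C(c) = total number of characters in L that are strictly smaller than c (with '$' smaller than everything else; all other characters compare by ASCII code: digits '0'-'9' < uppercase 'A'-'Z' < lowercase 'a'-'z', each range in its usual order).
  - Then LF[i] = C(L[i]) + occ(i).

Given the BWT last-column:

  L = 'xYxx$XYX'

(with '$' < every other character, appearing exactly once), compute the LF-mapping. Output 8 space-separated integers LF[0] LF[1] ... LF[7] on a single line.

Char counts: '$':1, 'X':2, 'Y':2, 'x':3
C (first-col start): C('$')=0, C('X')=1, C('Y')=3, C('x')=5
L[0]='x': occ=0, LF[0]=C('x')+0=5+0=5
L[1]='Y': occ=0, LF[1]=C('Y')+0=3+0=3
L[2]='x': occ=1, LF[2]=C('x')+1=5+1=6
L[3]='x': occ=2, LF[3]=C('x')+2=5+2=7
L[4]='$': occ=0, LF[4]=C('$')+0=0+0=0
L[5]='X': occ=0, LF[5]=C('X')+0=1+0=1
L[6]='Y': occ=1, LF[6]=C('Y')+1=3+1=4
L[7]='X': occ=1, LF[7]=C('X')+1=1+1=2

Answer: 5 3 6 7 0 1 4 2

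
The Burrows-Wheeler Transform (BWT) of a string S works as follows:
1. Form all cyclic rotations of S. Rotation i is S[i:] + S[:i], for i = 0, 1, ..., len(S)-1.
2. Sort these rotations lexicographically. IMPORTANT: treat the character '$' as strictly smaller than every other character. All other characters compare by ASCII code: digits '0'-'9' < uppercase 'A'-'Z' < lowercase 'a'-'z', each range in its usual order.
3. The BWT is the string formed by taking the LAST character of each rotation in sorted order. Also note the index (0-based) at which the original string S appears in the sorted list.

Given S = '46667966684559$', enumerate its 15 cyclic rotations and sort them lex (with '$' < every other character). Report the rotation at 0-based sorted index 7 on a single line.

Answer: 667966684559$46

Derivation:
All 15 rotations (rotation i = S[i:]+S[:i]):
  rot[0] = 46667966684559$
  rot[1] = 6667966684559$4
  rot[2] = 667966684559$46
  rot[3] = 67966684559$466
  rot[4] = 7966684559$4666
  rot[5] = 966684559$46667
  rot[6] = 66684559$466679
  rot[7] = 6684559$4666796
  rot[8] = 684559$46667966
  rot[9] = 84559$466679666
  rot[10] = 4559$4666796668
  rot[11] = 559$46667966684
  rot[12] = 59$466679666845
  rot[13] = 9$4666796668455
  rot[14] = $46667966684559
Sorted (with $ < everything):
  sorted[0] = $46667966684559
  sorted[1] = 4559$4666796668
  sorted[2] = 46667966684559$
  sorted[3] = 559$46667966684
  sorted[4] = 59$466679666845
  sorted[5] = 6667966684559$4
  sorted[6] = 66684559$466679
  sorted[7] = 667966684559$46
  sorted[8] = 6684559$4666796
  sorted[9] = 67966684559$466
  sorted[10] = 684559$46667966
  sorted[11] = 7966684559$4666
  sorted[12] = 84559$466679666
  sorted[13] = 9$4666796668455
  sorted[14] = 966684559$46667
sorted[7] = 667966684559$46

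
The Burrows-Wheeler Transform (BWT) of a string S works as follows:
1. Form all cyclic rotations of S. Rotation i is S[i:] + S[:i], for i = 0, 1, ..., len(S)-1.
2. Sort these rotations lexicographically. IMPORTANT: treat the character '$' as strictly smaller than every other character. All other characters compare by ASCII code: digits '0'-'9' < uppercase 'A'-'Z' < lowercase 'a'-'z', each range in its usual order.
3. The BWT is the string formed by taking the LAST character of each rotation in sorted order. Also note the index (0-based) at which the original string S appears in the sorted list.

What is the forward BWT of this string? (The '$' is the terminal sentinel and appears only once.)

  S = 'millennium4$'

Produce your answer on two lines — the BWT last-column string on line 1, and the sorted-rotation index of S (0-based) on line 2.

Answer: 4mlmnliu$nei
8

Derivation:
All 12 rotations (rotation i = S[i:]+S[:i]):
  rot[0] = millennium4$
  rot[1] = illennium4$m
  rot[2] = llennium4$mi
  rot[3] = lennium4$mil
  rot[4] = ennium4$mill
  rot[5] = nnium4$mille
  rot[6] = nium4$millen
  rot[7] = ium4$millenn
  rot[8] = um4$millenni
  rot[9] = m4$millenniu
  rot[10] = 4$millennium
  rot[11] = $millennium4
Sorted (with $ < everything):
  sorted[0] = $millennium4  (last char: '4')
  sorted[1] = 4$millennium  (last char: 'm')
  sorted[2] = ennium4$mill  (last char: 'l')
  sorted[3] = illennium4$m  (last char: 'm')
  sorted[4] = ium4$millenn  (last char: 'n')
  sorted[5] = lennium4$mil  (last char: 'l')
  sorted[6] = llennium4$mi  (last char: 'i')
  sorted[7] = m4$millenniu  (last char: 'u')
  sorted[8] = millennium4$  (last char: '$')
  sorted[9] = nium4$millen  (last char: 'n')
  sorted[10] = nnium4$mille  (last char: 'e')
  sorted[11] = um4$millenni  (last char: 'i')
Last column: 4mlmnliu$nei
Original string S is at sorted index 8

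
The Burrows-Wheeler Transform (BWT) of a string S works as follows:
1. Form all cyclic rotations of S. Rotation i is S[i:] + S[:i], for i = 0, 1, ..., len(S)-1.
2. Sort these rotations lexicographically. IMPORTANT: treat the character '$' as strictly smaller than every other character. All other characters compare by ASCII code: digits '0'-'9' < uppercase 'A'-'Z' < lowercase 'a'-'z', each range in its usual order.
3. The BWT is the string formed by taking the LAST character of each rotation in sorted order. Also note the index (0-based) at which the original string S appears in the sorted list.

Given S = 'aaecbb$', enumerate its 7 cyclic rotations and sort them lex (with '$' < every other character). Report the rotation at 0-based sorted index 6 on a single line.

Answer: ecbb$aa

Derivation:
All 7 rotations (rotation i = S[i:]+S[:i]):
  rot[0] = aaecbb$
  rot[1] = aecbb$a
  rot[2] = ecbb$aa
  rot[3] = cbb$aae
  rot[4] = bb$aaec
  rot[5] = b$aaecb
  rot[6] = $aaecbb
Sorted (with $ < everything):
  sorted[0] = $aaecbb
  sorted[1] = aaecbb$
  sorted[2] = aecbb$a
  sorted[3] = b$aaecb
  sorted[4] = bb$aaec
  sorted[5] = cbb$aae
  sorted[6] = ecbb$aa
sorted[6] = ecbb$aa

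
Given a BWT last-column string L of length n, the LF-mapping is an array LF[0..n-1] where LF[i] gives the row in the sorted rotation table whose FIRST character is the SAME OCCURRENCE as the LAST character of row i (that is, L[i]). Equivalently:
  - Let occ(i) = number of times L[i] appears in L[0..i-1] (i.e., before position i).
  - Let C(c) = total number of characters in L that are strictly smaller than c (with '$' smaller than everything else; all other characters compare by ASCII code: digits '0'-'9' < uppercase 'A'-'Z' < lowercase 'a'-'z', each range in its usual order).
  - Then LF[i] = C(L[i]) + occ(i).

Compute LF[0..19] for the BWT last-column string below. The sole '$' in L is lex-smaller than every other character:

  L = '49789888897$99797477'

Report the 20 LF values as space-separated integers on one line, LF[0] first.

Char counts: '$':1, '4':2, '7':6, '8':5, '9':6
C (first-col start): C('$')=0, C('4')=1, C('7')=3, C('8')=9, C('9')=14
L[0]='4': occ=0, LF[0]=C('4')+0=1+0=1
L[1]='9': occ=0, LF[1]=C('9')+0=14+0=14
L[2]='7': occ=0, LF[2]=C('7')+0=3+0=3
L[3]='8': occ=0, LF[3]=C('8')+0=9+0=9
L[4]='9': occ=1, LF[4]=C('9')+1=14+1=15
L[5]='8': occ=1, LF[5]=C('8')+1=9+1=10
L[6]='8': occ=2, LF[6]=C('8')+2=9+2=11
L[7]='8': occ=3, LF[7]=C('8')+3=9+3=12
L[8]='8': occ=4, LF[8]=C('8')+4=9+4=13
L[9]='9': occ=2, LF[9]=C('9')+2=14+2=16
L[10]='7': occ=1, LF[10]=C('7')+1=3+1=4
L[11]='$': occ=0, LF[11]=C('$')+0=0+0=0
L[12]='9': occ=3, LF[12]=C('9')+3=14+3=17
L[13]='9': occ=4, LF[13]=C('9')+4=14+4=18
L[14]='7': occ=2, LF[14]=C('7')+2=3+2=5
L[15]='9': occ=5, LF[15]=C('9')+5=14+5=19
L[16]='7': occ=3, LF[16]=C('7')+3=3+3=6
L[17]='4': occ=1, LF[17]=C('4')+1=1+1=2
L[18]='7': occ=4, LF[18]=C('7')+4=3+4=7
L[19]='7': occ=5, LF[19]=C('7')+5=3+5=8

Answer: 1 14 3 9 15 10 11 12 13 16 4 0 17 18 5 19 6 2 7 8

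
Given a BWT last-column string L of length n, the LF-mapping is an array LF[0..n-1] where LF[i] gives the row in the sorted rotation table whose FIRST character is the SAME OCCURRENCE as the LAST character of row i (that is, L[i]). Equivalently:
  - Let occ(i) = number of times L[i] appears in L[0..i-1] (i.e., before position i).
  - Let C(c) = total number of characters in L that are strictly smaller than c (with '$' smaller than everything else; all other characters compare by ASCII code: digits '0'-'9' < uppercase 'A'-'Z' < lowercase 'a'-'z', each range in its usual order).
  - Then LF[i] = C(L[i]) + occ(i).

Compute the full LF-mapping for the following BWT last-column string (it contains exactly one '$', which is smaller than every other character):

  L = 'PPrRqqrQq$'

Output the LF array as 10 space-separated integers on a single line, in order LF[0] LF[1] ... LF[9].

Char counts: '$':1, 'P':2, 'Q':1, 'R':1, 'q':3, 'r':2
C (first-col start): C('$')=0, C('P')=1, C('Q')=3, C('R')=4, C('q')=5, C('r')=8
L[0]='P': occ=0, LF[0]=C('P')+0=1+0=1
L[1]='P': occ=1, LF[1]=C('P')+1=1+1=2
L[2]='r': occ=0, LF[2]=C('r')+0=8+0=8
L[3]='R': occ=0, LF[3]=C('R')+0=4+0=4
L[4]='q': occ=0, LF[4]=C('q')+0=5+0=5
L[5]='q': occ=1, LF[5]=C('q')+1=5+1=6
L[6]='r': occ=1, LF[6]=C('r')+1=8+1=9
L[7]='Q': occ=0, LF[7]=C('Q')+0=3+0=3
L[8]='q': occ=2, LF[8]=C('q')+2=5+2=7
L[9]='$': occ=0, LF[9]=C('$')+0=0+0=0

Answer: 1 2 8 4 5 6 9 3 7 0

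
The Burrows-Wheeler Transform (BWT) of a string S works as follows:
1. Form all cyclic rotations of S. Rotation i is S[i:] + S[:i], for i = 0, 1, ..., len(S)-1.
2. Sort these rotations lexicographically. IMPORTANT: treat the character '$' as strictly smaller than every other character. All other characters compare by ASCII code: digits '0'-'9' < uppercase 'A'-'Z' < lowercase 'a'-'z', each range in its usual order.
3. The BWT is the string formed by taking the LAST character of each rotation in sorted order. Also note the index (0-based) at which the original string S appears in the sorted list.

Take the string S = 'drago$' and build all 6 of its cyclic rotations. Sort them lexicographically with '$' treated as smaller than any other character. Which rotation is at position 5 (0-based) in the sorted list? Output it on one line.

All 6 rotations (rotation i = S[i:]+S[:i]):
  rot[0] = drago$
  rot[1] = rago$d
  rot[2] = ago$dr
  rot[3] = go$dra
  rot[4] = o$drag
  rot[5] = $drago
Sorted (with $ < everything):
  sorted[0] = $drago
  sorted[1] = ago$dr
  sorted[2] = drago$
  sorted[3] = go$dra
  sorted[4] = o$drag
  sorted[5] = rago$d
sorted[5] = rago$d

Answer: rago$d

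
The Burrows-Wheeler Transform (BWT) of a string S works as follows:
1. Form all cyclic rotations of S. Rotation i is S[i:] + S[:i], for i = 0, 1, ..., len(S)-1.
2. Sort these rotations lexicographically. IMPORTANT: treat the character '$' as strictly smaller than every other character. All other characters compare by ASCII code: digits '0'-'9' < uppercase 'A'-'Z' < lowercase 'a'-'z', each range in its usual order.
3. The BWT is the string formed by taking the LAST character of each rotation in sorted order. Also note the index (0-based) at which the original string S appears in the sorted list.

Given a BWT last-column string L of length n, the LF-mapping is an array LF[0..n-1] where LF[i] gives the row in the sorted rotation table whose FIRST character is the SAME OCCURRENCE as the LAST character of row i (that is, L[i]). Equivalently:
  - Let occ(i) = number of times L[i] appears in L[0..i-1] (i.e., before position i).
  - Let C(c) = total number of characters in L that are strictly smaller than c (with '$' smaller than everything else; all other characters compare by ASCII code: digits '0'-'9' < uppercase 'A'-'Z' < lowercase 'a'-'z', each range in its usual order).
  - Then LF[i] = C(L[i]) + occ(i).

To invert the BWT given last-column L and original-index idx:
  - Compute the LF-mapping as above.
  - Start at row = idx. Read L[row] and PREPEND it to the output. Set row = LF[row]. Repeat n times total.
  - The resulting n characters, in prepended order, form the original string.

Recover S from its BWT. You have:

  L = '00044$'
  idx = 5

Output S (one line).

LF mapping: 1 2 3 4 5 0
Walk LF starting at row 5, prepending L[row]:
  step 1: row=5, L[5]='$', prepend. Next row=LF[5]=0
  step 2: row=0, L[0]='0', prepend. Next row=LF[0]=1
  step 3: row=1, L[1]='0', prepend. Next row=LF[1]=2
  step 4: row=2, L[2]='0', prepend. Next row=LF[2]=3
  step 5: row=3, L[3]='4', prepend. Next row=LF[3]=4
  step 6: row=4, L[4]='4', prepend. Next row=LF[4]=5
Reversed output: 44000$

Answer: 44000$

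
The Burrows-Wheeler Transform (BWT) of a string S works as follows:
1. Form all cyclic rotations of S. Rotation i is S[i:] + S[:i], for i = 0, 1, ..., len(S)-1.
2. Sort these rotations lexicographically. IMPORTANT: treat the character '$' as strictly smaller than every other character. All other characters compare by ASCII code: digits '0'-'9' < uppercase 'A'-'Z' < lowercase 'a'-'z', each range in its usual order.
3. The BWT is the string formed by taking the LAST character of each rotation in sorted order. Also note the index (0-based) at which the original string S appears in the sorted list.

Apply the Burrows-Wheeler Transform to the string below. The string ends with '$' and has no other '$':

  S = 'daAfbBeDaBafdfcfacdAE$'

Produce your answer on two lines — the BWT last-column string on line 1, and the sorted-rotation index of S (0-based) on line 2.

All 22 rotations (rotation i = S[i:]+S[:i]):
  rot[0] = daAfbBeDaBafdfcfacdAE$
  rot[1] = aAfbBeDaBafdfcfacdAE$d
  rot[2] = AfbBeDaBafdfcfacdAE$da
  rot[3] = fbBeDaBafdfcfacdAE$daA
  rot[4] = bBeDaBafdfcfacdAE$daAf
  rot[5] = BeDaBafdfcfacdAE$daAfb
  rot[6] = eDaBafdfcfacdAE$daAfbB
  rot[7] = DaBafdfcfacdAE$daAfbBe
  rot[8] = aBafdfcfacdAE$daAfbBeD
  rot[9] = BafdfcfacdAE$daAfbBeDa
  rot[10] = afdfcfacdAE$daAfbBeDaB
  rot[11] = fdfcfacdAE$daAfbBeDaBa
  rot[12] = dfcfacdAE$daAfbBeDaBaf
  rot[13] = fcfacdAE$daAfbBeDaBafd
  rot[14] = cfacdAE$daAfbBeDaBafdf
  rot[15] = facdAE$daAfbBeDaBafdfc
  rot[16] = acdAE$daAfbBeDaBafdfcf
  rot[17] = cdAE$daAfbBeDaBafdfcfa
  rot[18] = dAE$daAfbBeDaBafdfcfac
  rot[19] = AE$daAfbBeDaBafdfcfacd
  rot[20] = E$daAfbBeDaBafdfcfacdA
  rot[21] = $daAfbBeDaBafdfcfacdAE
Sorted (with $ < everything):
  sorted[0] = $daAfbBeDaBafdfcfacdAE  (last char: 'E')
  sorted[1] = AE$daAfbBeDaBafdfcfacd  (last char: 'd')
  sorted[2] = AfbBeDaBafdfcfacdAE$da  (last char: 'a')
  sorted[3] = BafdfcfacdAE$daAfbBeDa  (last char: 'a')
  sorted[4] = BeDaBafdfcfacdAE$daAfb  (last char: 'b')
  sorted[5] = DaBafdfcfacdAE$daAfbBe  (last char: 'e')
  sorted[6] = E$daAfbBeDaBafdfcfacdA  (last char: 'A')
  sorted[7] = aAfbBeDaBafdfcfacdAE$d  (last char: 'd')
  sorted[8] = aBafdfcfacdAE$daAfbBeD  (last char: 'D')
  sorted[9] = acdAE$daAfbBeDaBafdfcf  (last char: 'f')
  sorted[10] = afdfcfacdAE$daAfbBeDaB  (last char: 'B')
  sorted[11] = bBeDaBafdfcfacdAE$daAf  (last char: 'f')
  sorted[12] = cdAE$daAfbBeDaBafdfcfa  (last char: 'a')
  sorted[13] = cfacdAE$daAfbBeDaBafdf  (last char: 'f')
  sorted[14] = dAE$daAfbBeDaBafdfcfac  (last char: 'c')
  sorted[15] = daAfbBeDaBafdfcfacdAE$  (last char: '$')
  sorted[16] = dfcfacdAE$daAfbBeDaBaf  (last char: 'f')
  sorted[17] = eDaBafdfcfacdAE$daAfbB  (last char: 'B')
  sorted[18] = facdAE$daAfbBeDaBafdfc  (last char: 'c')
  sorted[19] = fbBeDaBafdfcfacdAE$daA  (last char: 'A')
  sorted[20] = fcfacdAE$daAfbBeDaBafd  (last char: 'd')
  sorted[21] = fdfcfacdAE$daAfbBeDaBa  (last char: 'a')
Last column: EdaabeAdDfBfafc$fBcAda
Original string S is at sorted index 15

Answer: EdaabeAdDfBfafc$fBcAda
15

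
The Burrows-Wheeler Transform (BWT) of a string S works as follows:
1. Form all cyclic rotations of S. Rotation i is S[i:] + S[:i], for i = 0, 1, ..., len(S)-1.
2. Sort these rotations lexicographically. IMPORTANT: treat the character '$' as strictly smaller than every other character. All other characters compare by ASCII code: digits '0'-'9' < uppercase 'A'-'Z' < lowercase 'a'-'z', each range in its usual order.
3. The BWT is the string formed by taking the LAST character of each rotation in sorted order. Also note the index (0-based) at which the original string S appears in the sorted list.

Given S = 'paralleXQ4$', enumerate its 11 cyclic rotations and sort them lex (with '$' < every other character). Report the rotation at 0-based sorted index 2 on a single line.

All 11 rotations (rotation i = S[i:]+S[:i]):
  rot[0] = paralleXQ4$
  rot[1] = aralleXQ4$p
  rot[2] = ralleXQ4$pa
  rot[3] = alleXQ4$par
  rot[4] = lleXQ4$para
  rot[5] = leXQ4$paral
  rot[6] = eXQ4$parall
  rot[7] = XQ4$paralle
  rot[8] = Q4$paralleX
  rot[9] = 4$paralleXQ
  rot[10] = $paralleXQ4
Sorted (with $ < everything):
  sorted[0] = $paralleXQ4
  sorted[1] = 4$paralleXQ
  sorted[2] = Q4$paralleX
  sorted[3] = XQ4$paralle
  sorted[4] = alleXQ4$par
  sorted[5] = aralleXQ4$p
  sorted[6] = eXQ4$parall
  sorted[7] = leXQ4$paral
  sorted[8] = lleXQ4$para
  sorted[9] = paralleXQ4$
  sorted[10] = ralleXQ4$pa
sorted[2] = Q4$paralleX

Answer: Q4$paralleX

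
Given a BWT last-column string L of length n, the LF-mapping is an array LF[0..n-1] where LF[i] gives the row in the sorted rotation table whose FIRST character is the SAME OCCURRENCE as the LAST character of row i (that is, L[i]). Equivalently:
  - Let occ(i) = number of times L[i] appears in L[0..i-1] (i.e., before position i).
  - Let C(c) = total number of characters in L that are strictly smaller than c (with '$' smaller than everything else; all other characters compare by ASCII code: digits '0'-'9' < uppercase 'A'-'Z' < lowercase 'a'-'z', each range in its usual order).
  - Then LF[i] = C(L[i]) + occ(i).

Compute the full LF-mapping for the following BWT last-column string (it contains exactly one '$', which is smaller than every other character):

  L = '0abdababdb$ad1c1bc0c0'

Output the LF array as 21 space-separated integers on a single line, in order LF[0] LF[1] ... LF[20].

Answer: 1 6 10 18 7 11 8 12 19 13 0 9 20 4 15 5 14 16 2 17 3

Derivation:
Char counts: '$':1, '0':3, '1':2, 'a':4, 'b':5, 'c':3, 'd':3
C (first-col start): C('$')=0, C('0')=1, C('1')=4, C('a')=6, C('b')=10, C('c')=15, C('d')=18
L[0]='0': occ=0, LF[0]=C('0')+0=1+0=1
L[1]='a': occ=0, LF[1]=C('a')+0=6+0=6
L[2]='b': occ=0, LF[2]=C('b')+0=10+0=10
L[3]='d': occ=0, LF[3]=C('d')+0=18+0=18
L[4]='a': occ=1, LF[4]=C('a')+1=6+1=7
L[5]='b': occ=1, LF[5]=C('b')+1=10+1=11
L[6]='a': occ=2, LF[6]=C('a')+2=6+2=8
L[7]='b': occ=2, LF[7]=C('b')+2=10+2=12
L[8]='d': occ=1, LF[8]=C('d')+1=18+1=19
L[9]='b': occ=3, LF[9]=C('b')+3=10+3=13
L[10]='$': occ=0, LF[10]=C('$')+0=0+0=0
L[11]='a': occ=3, LF[11]=C('a')+3=6+3=9
L[12]='d': occ=2, LF[12]=C('d')+2=18+2=20
L[13]='1': occ=0, LF[13]=C('1')+0=4+0=4
L[14]='c': occ=0, LF[14]=C('c')+0=15+0=15
L[15]='1': occ=1, LF[15]=C('1')+1=4+1=5
L[16]='b': occ=4, LF[16]=C('b')+4=10+4=14
L[17]='c': occ=1, LF[17]=C('c')+1=15+1=16
L[18]='0': occ=1, LF[18]=C('0')+1=1+1=2
L[19]='c': occ=2, LF[19]=C('c')+2=15+2=17
L[20]='0': occ=2, LF[20]=C('0')+2=1+2=3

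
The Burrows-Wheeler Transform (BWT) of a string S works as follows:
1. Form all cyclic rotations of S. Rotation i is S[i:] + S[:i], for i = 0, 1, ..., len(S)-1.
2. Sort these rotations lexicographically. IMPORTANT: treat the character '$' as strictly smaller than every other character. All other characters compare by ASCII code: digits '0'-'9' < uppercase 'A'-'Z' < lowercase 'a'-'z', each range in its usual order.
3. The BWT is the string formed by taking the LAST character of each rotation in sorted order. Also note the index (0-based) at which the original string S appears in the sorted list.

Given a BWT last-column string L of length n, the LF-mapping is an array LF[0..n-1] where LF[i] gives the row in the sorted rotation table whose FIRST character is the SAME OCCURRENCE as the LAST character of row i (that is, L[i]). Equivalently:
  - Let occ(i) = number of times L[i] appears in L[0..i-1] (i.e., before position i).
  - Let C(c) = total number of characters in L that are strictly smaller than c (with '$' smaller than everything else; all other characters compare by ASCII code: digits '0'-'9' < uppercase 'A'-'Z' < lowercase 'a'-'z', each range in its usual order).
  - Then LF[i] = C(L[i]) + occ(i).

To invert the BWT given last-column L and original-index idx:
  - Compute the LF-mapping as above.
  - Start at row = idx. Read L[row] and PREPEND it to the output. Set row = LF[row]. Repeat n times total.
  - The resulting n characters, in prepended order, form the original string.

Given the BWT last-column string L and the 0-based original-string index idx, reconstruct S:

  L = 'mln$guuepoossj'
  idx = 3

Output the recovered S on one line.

LF mapping: 5 4 6 0 2 12 13 1 9 7 8 10 11 3
Walk LF starting at row 3, prepending L[row]:
  step 1: row=3, L[3]='$', prepend. Next row=LF[3]=0
  step 2: row=0, L[0]='m', prepend. Next row=LF[0]=5
  step 3: row=5, L[5]='u', prepend. Next row=LF[5]=12
  step 4: row=12, L[12]='s', prepend. Next row=LF[12]=11
  step 5: row=11, L[11]='s', prepend. Next row=LF[11]=10
  step 6: row=10, L[10]='o', prepend. Next row=LF[10]=8
  step 7: row=8, L[8]='p', prepend. Next row=LF[8]=9
  step 8: row=9, L[9]='o', prepend. Next row=LF[9]=7
  step 9: row=7, L[7]='e', prepend. Next row=LF[7]=1
  step 10: row=1, L[1]='l', prepend. Next row=LF[1]=4
  step 11: row=4, L[4]='g', prepend. Next row=LF[4]=2
  step 12: row=2, L[2]='n', prepend. Next row=LF[2]=6
  step 13: row=6, L[6]='u', prepend. Next row=LF[6]=13
  step 14: row=13, L[13]='j', prepend. Next row=LF[13]=3
Reversed output: jungleopossum$

Answer: jungleopossum$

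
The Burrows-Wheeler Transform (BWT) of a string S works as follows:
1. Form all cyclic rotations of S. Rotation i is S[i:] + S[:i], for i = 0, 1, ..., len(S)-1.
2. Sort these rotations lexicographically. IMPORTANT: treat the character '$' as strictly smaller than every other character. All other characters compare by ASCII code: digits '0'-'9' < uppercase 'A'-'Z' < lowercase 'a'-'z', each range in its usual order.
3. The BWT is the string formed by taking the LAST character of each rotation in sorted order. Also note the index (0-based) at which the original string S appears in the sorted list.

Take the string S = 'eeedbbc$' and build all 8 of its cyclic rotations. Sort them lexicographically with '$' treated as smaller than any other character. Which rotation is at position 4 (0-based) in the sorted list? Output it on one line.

Answer: dbbc$eee

Derivation:
All 8 rotations (rotation i = S[i:]+S[:i]):
  rot[0] = eeedbbc$
  rot[1] = eedbbc$e
  rot[2] = edbbc$ee
  rot[3] = dbbc$eee
  rot[4] = bbc$eeed
  rot[5] = bc$eeedb
  rot[6] = c$eeedbb
  rot[7] = $eeedbbc
Sorted (with $ < everything):
  sorted[0] = $eeedbbc
  sorted[1] = bbc$eeed
  sorted[2] = bc$eeedb
  sorted[3] = c$eeedbb
  sorted[4] = dbbc$eee
  sorted[5] = edbbc$ee
  sorted[6] = eedbbc$e
  sorted[7] = eeedbbc$
sorted[4] = dbbc$eee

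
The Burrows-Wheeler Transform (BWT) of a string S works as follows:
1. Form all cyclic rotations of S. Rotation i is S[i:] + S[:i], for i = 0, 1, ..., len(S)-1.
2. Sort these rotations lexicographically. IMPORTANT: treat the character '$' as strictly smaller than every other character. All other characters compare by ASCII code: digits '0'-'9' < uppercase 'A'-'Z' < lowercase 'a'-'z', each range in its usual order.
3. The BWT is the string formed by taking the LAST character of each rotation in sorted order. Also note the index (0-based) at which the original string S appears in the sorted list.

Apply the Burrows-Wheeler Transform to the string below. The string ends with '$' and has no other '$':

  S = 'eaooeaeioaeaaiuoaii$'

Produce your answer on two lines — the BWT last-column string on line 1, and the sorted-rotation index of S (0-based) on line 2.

All 20 rotations (rotation i = S[i:]+S[:i]):
  rot[0] = eaooeaeioaeaaiuoaii$
  rot[1] = aooeaeioaeaaiuoaii$e
  rot[2] = ooeaeioaeaaiuoaii$ea
  rot[3] = oeaeioaeaaiuoaii$eao
  rot[4] = eaeioaeaaiuoaii$eaoo
  rot[5] = aeioaeaaiuoaii$eaooe
  rot[6] = eioaeaaiuoaii$eaooea
  rot[7] = ioaeaaiuoaii$eaooeae
  rot[8] = oaeaaiuoaii$eaooeaei
  rot[9] = aeaaiuoaii$eaooeaeio
  rot[10] = eaaiuoaii$eaooeaeioa
  rot[11] = aaiuoaii$eaooeaeioae
  rot[12] = aiuoaii$eaooeaeioaea
  rot[13] = iuoaii$eaooeaeioaeaa
  rot[14] = uoaii$eaooeaeioaeaai
  rot[15] = oaii$eaooeaeioaeaaiu
  rot[16] = aii$eaooeaeioaeaaiuo
  rot[17] = ii$eaooeaeioaeaaiuoa
  rot[18] = i$eaooeaeioaeaaiuoai
  rot[19] = $eaooeaeioaeaaiuoaii
Sorted (with $ < everything):
  sorted[0] = $eaooeaeioaeaaiuoaii  (last char: 'i')
  sorted[1] = aaiuoaii$eaooeaeioae  (last char: 'e')
  sorted[2] = aeaaiuoaii$eaooeaeio  (last char: 'o')
  sorted[3] = aeioaeaaiuoaii$eaooe  (last char: 'e')
  sorted[4] = aii$eaooeaeioaeaaiuo  (last char: 'o')
  sorted[5] = aiuoaii$eaooeaeioaea  (last char: 'a')
  sorted[6] = aooeaeioaeaaiuoaii$e  (last char: 'e')
  sorted[7] = eaaiuoaii$eaooeaeioa  (last char: 'a')
  sorted[8] = eaeioaeaaiuoaii$eaoo  (last char: 'o')
  sorted[9] = eaooeaeioaeaaiuoaii$  (last char: '$')
  sorted[10] = eioaeaaiuoaii$eaooea  (last char: 'a')
  sorted[11] = i$eaooeaeioaeaaiuoai  (last char: 'i')
  sorted[12] = ii$eaooeaeioaeaaiuoa  (last char: 'a')
  sorted[13] = ioaeaaiuoaii$eaooeae  (last char: 'e')
  sorted[14] = iuoaii$eaooeaeioaeaa  (last char: 'a')
  sorted[15] = oaeaaiuoaii$eaooeaei  (last char: 'i')
  sorted[16] = oaii$eaooeaeioaeaaiu  (last char: 'u')
  sorted[17] = oeaeioaeaaiuoaii$eao  (last char: 'o')
  sorted[18] = ooeaeioaeaaiuoaii$ea  (last char: 'a')
  sorted[19] = uoaii$eaooeaeioaeaai  (last char: 'i')
Last column: ieoeoaeao$aiaeaiuoai
Original string S is at sorted index 9

Answer: ieoeoaeao$aiaeaiuoai
9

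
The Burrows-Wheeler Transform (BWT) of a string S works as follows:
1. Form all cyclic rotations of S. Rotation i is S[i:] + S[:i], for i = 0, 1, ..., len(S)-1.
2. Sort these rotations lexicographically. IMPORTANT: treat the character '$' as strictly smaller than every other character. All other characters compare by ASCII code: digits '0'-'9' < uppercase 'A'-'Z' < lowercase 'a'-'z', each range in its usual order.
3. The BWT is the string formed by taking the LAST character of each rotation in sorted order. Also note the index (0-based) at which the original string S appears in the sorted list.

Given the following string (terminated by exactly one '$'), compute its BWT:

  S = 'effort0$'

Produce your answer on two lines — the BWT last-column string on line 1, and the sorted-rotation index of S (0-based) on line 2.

All 8 rotations (rotation i = S[i:]+S[:i]):
  rot[0] = effort0$
  rot[1] = ffort0$e
  rot[2] = fort0$ef
  rot[3] = ort0$eff
  rot[4] = rt0$effo
  rot[5] = t0$effor
  rot[6] = 0$effort
  rot[7] = $effort0
Sorted (with $ < everything):
  sorted[0] = $effort0  (last char: '0')
  sorted[1] = 0$effort  (last char: 't')
  sorted[2] = effort0$  (last char: '$')
  sorted[3] = ffort0$e  (last char: 'e')
  sorted[4] = fort0$ef  (last char: 'f')
  sorted[5] = ort0$eff  (last char: 'f')
  sorted[6] = rt0$effo  (last char: 'o')
  sorted[7] = t0$effor  (last char: 'r')
Last column: 0t$effor
Original string S is at sorted index 2

Answer: 0t$effor
2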